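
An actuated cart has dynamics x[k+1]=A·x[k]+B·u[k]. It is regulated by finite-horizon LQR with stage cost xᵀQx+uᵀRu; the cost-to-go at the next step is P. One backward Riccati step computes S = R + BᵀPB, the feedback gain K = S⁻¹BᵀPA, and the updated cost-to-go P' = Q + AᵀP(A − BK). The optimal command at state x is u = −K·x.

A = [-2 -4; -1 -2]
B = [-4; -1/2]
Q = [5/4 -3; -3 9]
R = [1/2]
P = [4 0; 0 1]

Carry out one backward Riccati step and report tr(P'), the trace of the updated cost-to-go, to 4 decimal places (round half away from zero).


13.6863

BᵀP = [-16.0000 -0.5000]
S = R + BᵀPB = [1/2] + [64.2500] = [64.7500]
BᵀPA = [32.5000 65.0000]
K = S⁻¹·BᵀPA = [0.5019 1.0039]
A−BK = [0.0077 0.0154; -0.7490 -1.4981]
AᵀP(A−BK) = [0.6873 1.3745; 1.3745 2.7490]
P' = Q + AᵀP(A−BK) = [1.9373 -1.6255; -1.6255 11.7490]
tr(P') = 13.6863


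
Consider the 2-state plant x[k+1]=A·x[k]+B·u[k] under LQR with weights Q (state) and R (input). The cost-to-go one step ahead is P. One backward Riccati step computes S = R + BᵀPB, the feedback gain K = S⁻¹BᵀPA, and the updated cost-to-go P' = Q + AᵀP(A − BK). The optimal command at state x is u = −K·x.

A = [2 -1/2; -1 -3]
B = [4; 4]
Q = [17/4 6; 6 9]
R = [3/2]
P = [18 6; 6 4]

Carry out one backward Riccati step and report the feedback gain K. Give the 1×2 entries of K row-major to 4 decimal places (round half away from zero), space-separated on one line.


0.2786 -0.3080

BᵀP = [96.0000 40.0000]
S = R + BᵀPB = [3/2] + [544.0000] = [545.5000]
BᵀPA = [152.0000 -168.0000]
K = S⁻¹·BᵀPA = [0.2786 -0.3080]
A−BK = [0.8854 0.7319; -2.1146 -1.7681]
AᵀP(A−BK) = [9.6462 7.8121; 7.8121 6.7603]
P' = Q + AᵀP(A−BK) = [13.8962 13.8121; 13.8121 15.7603]
tr(P') = 29.6565


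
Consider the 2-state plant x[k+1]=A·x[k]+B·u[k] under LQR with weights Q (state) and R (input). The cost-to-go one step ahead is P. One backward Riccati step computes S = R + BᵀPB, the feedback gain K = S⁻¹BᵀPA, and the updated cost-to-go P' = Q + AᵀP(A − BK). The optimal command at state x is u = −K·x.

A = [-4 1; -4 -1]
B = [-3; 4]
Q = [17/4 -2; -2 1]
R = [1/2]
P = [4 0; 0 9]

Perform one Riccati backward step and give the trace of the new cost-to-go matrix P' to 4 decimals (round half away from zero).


BᵀP = [-12.0000 36.0000]
S = R + BᵀPB = [1/2] + [180.0000] = [180.5000]
BᵀPA = [-96.0000 -48.0000]
K = S⁻¹·BᵀPA = [-0.5319 -0.2659]
A−BK = [-5.5956 0.2022; -1.8726 0.0637]
AᵀP(A−BK) = [156.9418 -5.5291; -5.5291 0.2355]
P' = Q + AᵀP(A−BK) = [161.1918 -7.5291; -7.5291 1.2355]
tr(P') = 162.4273

162.4273


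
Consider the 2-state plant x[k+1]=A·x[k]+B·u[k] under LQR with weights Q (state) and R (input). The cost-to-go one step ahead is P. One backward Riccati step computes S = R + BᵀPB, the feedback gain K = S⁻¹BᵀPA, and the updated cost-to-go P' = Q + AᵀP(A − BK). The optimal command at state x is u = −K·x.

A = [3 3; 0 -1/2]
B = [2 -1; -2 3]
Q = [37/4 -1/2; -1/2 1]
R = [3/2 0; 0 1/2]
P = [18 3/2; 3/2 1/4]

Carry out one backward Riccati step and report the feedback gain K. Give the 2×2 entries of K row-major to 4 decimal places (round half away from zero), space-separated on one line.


BᵀP = [33.0000 2.5000; -13.5000 -0.7500]
S = R + BᵀPB = [3/2 0; 0 1/2] + [61.0000 -25.5000; -25.5000 11.2500] = [62.5000 -25.5000; -25.5000 11.7500]
BᵀPA = [99.0000 97.7500; -40.5000 -40.1250]
K = S⁻¹·BᵀPA = [1.5513 1.4903; -0.0802 -0.1805]
A−BK = [-0.1828 -0.1612; 3.3432 3.0223]
AᵀP(A−BK) = [5.1753 4.8945; 4.8945 4.6376]
P' = Q + AᵀP(A−BK) = [14.4253 4.3945; 4.3945 5.6376]
tr(P') = 20.0630

1.5513 1.4903 -0.0802 -0.1805


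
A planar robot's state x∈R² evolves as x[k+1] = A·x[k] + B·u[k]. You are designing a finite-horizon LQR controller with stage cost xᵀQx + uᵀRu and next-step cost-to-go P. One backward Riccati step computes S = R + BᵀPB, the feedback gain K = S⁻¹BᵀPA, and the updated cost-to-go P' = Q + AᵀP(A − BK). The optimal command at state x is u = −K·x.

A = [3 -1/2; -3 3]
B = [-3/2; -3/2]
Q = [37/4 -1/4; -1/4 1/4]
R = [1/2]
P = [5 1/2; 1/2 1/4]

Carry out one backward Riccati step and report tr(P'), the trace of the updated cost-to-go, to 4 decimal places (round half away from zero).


18.3369

BᵀP = [-8.2500 -1.1250]
S = R + BᵀPB = [1/2] + [14.0625] = [14.5625]
BᵀPA = [-21.3750 0.7500]
K = S⁻¹·BᵀPA = [-1.4678 0.0515]
A−BK = [0.7983 -0.4227; -5.2017 3.0773]
AᵀP(A−BK) = [6.8755 -3.3991; -3.3991 1.9614]
P' = Q + AᵀP(A−BK) = [16.1255 -3.6491; -3.6491 2.2114]
tr(P') = 18.3369


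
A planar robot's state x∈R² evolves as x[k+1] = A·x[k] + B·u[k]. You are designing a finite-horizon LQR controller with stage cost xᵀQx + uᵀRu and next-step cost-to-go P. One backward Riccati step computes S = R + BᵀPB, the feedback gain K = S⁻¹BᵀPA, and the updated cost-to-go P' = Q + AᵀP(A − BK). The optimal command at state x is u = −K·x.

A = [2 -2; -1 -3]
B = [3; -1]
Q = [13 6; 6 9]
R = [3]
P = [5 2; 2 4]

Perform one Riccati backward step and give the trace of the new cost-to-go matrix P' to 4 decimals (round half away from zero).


BᵀP = [13.0000 2.0000]
S = R + BᵀPB = [3] + [37.0000] = [40.0000]
BᵀPA = [24.0000 -32.0000]
K = S⁻¹·BᵀPA = [0.6000 -0.8000]
A−BK = [0.2000 0.4000; -0.4000 -3.8000]
AᵀP(A−BK) = [1.6000 3.2000; 3.2000 54.4000]
P' = Q + AᵀP(A−BK) = [14.6000 9.2000; 9.2000 63.4000]
tr(P') = 78.0000

78.0000


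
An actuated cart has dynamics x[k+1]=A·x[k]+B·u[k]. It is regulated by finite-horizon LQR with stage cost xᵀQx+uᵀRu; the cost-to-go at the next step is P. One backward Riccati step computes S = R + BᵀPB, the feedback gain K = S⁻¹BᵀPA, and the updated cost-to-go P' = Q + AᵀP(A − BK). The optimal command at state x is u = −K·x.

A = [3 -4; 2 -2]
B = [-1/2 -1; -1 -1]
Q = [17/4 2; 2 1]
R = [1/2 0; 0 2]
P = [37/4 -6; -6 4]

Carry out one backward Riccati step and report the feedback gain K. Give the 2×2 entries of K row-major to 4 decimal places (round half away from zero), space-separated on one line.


1.9000 -3.2000 -1.5500 2.4000

BᵀP = [1.3750 -1.0000; -3.2500 2.0000]
S = R + BᵀPB = [1/2 0; 0 2] + [0.3125 -0.3750; -0.3750 1.2500] = [0.8125 -0.3750; -0.3750 3.2500]
BᵀPA = [2.1250 -3.5000; -5.7500 9.0000]
K = S⁻¹·BᵀPA = [1.9000 -3.2000; -1.5500 2.4000]
A−BK = [2.4000 -3.2000; 2.3500 -2.8000]
AᵀP(A−BK) = [14.3000 -22.4000; -22.4000 35.2000]
P' = Q + AᵀP(A−BK) = [18.5500 -20.4000; -20.4000 36.2000]
tr(P') = 54.7500


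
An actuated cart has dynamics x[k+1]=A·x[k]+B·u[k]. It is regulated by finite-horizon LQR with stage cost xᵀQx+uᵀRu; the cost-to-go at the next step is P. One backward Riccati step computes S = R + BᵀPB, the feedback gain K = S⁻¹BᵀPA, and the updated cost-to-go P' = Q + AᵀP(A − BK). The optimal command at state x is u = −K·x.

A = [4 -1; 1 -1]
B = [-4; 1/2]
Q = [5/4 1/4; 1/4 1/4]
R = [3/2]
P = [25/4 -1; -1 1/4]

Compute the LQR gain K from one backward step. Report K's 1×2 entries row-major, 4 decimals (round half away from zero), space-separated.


-0.9272 0.2025

BᵀP = [-25.5000 4.1250]
S = R + BᵀPB = [3/2] + [104.0625] = [105.5625]
BᵀPA = [-97.8750 21.3750]
K = S⁻¹·BᵀPA = [-0.9272 0.2025]
A−BK = [0.2913 -0.1901; 1.4636 -1.1012]
AᵀP(A−BK) = [1.5027 -0.4316; -0.4316 0.1718]
P' = Q + AᵀP(A−BK) = [2.7527 -0.1816; -0.1816 0.4218]
tr(P') = 3.1745


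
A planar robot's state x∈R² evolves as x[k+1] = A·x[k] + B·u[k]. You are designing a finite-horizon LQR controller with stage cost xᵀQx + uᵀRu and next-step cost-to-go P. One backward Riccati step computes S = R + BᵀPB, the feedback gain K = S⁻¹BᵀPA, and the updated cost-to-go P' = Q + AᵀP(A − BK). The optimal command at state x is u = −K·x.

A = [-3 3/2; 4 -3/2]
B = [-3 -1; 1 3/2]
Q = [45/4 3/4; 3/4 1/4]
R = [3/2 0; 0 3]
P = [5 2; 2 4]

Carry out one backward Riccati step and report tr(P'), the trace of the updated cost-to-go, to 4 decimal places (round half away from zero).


25.9192

BᵀP = [-13.0000 -2.0000; -2.0000 4.0000]
S = R + BᵀPB = [3/2 0; 0 3] + [37.0000 10.0000; 10.0000 8.0000] = [38.5000 10.0000; 10.0000 11.0000]
BᵀPA = [31.0000 -16.5000; 22.0000 -9.0000]
K = S⁻¹·BᵀPA = [0.3740 -0.2828; 1.6600 -0.5611]
A−BK = [-0.2179 0.0904; 1.1360 -0.3756]
AᵀP(A−BK) = [12.8856 -4.3887; -4.3887 1.5336]
P' = Q + AᵀP(A−BK) = [24.1356 -3.6387; -3.6387 1.7836]
tr(P') = 25.9192


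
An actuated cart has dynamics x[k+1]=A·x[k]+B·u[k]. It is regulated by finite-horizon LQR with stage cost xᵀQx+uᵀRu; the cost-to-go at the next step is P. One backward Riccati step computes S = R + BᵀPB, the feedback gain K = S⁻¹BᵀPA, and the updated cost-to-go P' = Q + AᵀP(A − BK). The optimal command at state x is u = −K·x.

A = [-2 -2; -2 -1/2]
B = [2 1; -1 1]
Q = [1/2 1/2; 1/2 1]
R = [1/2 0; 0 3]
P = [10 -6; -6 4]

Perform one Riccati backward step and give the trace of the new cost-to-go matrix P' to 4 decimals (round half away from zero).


BᵀP = [26.0000 -16.0000; 4.0000 -2.0000]
S = R + BᵀPB = [1/2 0; 0 3] + [68.0000 10.0000; 10.0000 2.0000] = [68.5000 10.0000; 10.0000 5.0000]
BᵀPA = [-20.0000 -44.0000; -4.0000 -7.0000]
K = S⁻¹·BᵀPA = [-0.2474 -0.6186; -0.3052 -0.1629]
A−BK = [-1.2000 -0.6000; -1.9423 -0.9557]
AᵀP(A−BK) = [1.8309 0.9773; 0.9773 0.6433]
P' = Q + AᵀP(A−BK) = [2.3309 1.4773; 1.4773 1.6433]
tr(P') = 3.9742

3.9742


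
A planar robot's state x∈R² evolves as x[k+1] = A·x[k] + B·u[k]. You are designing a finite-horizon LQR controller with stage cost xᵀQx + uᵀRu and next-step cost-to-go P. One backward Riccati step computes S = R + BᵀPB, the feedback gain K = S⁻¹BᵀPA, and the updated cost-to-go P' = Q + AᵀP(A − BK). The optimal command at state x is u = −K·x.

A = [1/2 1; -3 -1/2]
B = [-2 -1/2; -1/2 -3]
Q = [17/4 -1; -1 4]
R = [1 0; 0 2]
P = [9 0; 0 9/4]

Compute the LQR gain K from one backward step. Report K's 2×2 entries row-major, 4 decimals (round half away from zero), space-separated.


BᵀP = [-18.0000 -1.1250; -4.5000 -6.7500]
S = R + BᵀPB = [1 0; 0 2] + [36.5625 12.3750; 12.3750 22.5000] = [37.5625 12.3750; 12.3750 24.5000]
BᵀPA = [-5.6250 -17.4375; 18.0000 -1.1250]
K = S⁻¹·BᵀPA = [-0.4700 -0.5387; 0.9721 0.2262]
A−BK = [0.0460 0.0356; -0.3187 -0.0908]
AᵀP(A−BK) = [2.3585 0.7728; 0.7728 0.4225]
P' = Q + AᵀP(A−BK) = [6.6085 -0.2272; -0.2272 4.4225]
tr(P') = 11.0310

-0.4700 -0.5387 0.9721 0.2262


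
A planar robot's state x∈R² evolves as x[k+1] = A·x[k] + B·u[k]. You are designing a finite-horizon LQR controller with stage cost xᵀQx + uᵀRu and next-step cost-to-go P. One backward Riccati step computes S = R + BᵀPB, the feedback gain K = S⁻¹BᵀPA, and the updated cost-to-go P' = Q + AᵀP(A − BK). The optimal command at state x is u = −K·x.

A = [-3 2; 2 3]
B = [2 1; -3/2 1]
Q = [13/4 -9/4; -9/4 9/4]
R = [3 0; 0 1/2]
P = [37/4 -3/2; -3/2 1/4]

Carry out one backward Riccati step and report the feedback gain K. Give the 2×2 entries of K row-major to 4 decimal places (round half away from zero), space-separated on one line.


BᵀP = [20.7500 -3.3750; 7.7500 -1.2500]
S = R + BᵀPB = [3 0; 0 1/2] + [46.5625 17.3750; 17.3750 6.5000] = [49.5625 17.3750; 17.3750 7.0000]
BᵀPA = [-69.0000 31.3750; -25.7500 11.7500]
K = S⁻¹·BᵀPA = [-0.7901 0.3434; -1.7173 0.8262]
A−BK = [0.2976 0.4870; 2.5321 2.6889]
AᵀP(A−BK) = [3.5090 -1.5307; -1.5307 0.7680]
P' = Q + AᵀP(A−BK) = [6.7590 -3.7807; -3.7807 3.0180]
tr(P') = 9.7770

-0.7901 0.3434 -1.7173 0.8262


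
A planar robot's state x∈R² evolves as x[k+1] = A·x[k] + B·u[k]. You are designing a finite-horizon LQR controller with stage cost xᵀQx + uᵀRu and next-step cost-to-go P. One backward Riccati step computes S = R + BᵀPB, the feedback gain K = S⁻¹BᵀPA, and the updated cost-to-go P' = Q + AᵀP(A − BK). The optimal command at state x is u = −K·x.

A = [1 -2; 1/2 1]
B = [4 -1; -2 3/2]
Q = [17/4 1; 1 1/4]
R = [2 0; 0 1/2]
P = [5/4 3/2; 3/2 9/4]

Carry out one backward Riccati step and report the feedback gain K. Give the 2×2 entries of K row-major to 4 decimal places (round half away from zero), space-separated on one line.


BᵀP = [2.0000 1.5000; 1.0000 1.8750]
S = R + BᵀPB = [2 0; 0 1/2] + [5.0000 0.2500; 0.2500 1.8125] = [7.0000 0.2500; 0.2500 2.3125]
BᵀPA = [2.7500 -2.5000; 1.9375 -0.1250]
K = S⁻¹·BᵀPA = [0.3643 -0.3566; 0.7984 -0.0155]
A−BK = [0.3411 -0.5891; 0.0310 0.3101]
AᵀP(A−BK) = [0.7636 -0.3643; -0.3643 0.3566]
P' = Q + AᵀP(A−BK) = [5.0136 0.6357; 0.6357 0.6066]
tr(P') = 5.6202

0.3643 -0.3566 0.7984 -0.0155


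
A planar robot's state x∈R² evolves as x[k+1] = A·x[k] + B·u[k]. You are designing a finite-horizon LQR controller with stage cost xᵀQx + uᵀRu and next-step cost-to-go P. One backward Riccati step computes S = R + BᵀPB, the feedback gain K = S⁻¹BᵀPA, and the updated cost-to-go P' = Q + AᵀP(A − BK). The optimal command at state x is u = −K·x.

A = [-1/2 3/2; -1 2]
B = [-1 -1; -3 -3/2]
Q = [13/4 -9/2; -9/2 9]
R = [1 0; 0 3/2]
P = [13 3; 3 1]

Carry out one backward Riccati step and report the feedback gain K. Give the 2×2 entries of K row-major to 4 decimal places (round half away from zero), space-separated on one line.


BᵀP = [-22.0000 -6.0000; -17.5000 -4.5000]
S = R + BᵀPB = [1 0; 0 3/2] + [40.0000 31.0000; 31.0000 24.2500] = [41.0000 31.0000; 31.0000 25.7500]
BᵀPA = [17.0000 -45.0000; 13.2500 -35.2500]
K = S⁻¹·BᵀPA = [0.2850 -0.6966; 0.1715 -0.5303]
A−BK = [-0.0435 0.2731; 0.1121 -0.8852]
AᵀP(A−BK) = [0.1332 -0.3813; -0.3813 1.2098]
P' = Q + AᵀP(A−BK) = [3.3832 -4.8813; -4.8813 10.2098]
tr(P') = 13.5930

0.2850 -0.6966 0.1715 -0.5303


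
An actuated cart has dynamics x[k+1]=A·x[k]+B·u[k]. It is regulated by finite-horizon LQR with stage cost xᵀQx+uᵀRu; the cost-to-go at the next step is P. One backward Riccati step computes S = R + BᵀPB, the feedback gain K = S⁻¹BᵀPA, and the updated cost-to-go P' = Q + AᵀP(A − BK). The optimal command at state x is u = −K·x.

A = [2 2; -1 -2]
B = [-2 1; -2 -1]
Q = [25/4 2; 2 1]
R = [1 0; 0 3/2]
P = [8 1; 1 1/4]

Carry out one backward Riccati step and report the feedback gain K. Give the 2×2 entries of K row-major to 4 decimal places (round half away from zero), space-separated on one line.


-0.6364 -0.5455 0.4370 0.5220

BᵀP = [-18.0000 -2.5000; 7.0000 0.7500]
S = R + BᵀPB = [1 0; 0 3/2] + [41.0000 -15.5000; -15.5000 6.2500] = [42.0000 -15.5000; -15.5000 7.7500]
BᵀPA = [-33.5000 -31.0000; 13.2500 12.5000]
K = S⁻¹·BᵀPA = [-0.6364 -0.5455; 0.4370 0.5220]
A−BK = [0.2903 0.3871; -1.8358 -2.5689]
AᵀP(A−BK) = [1.1422 1.3109; 1.3109 1.5660]
P' = Q + AᵀP(A−BK) = [7.3922 3.3109; 3.3109 2.5660]
tr(P') = 9.9582


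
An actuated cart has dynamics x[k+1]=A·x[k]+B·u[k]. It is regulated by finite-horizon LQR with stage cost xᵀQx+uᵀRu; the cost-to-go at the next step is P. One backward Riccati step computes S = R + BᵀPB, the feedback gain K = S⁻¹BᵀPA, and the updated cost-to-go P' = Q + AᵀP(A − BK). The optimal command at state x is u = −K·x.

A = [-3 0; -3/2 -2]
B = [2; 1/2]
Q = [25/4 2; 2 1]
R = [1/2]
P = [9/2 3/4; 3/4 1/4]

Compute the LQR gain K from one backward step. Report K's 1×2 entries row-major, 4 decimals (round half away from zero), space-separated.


BᵀP = [9.3750 1.6250]
S = R + BᵀPB = [1/2] + [19.5625] = [20.0625]
BᵀPA = [-30.5625 -3.2500]
K = S⁻¹·BᵀPA = [-1.5234 -0.1620]
A−BK = [0.0467 0.3240; -0.7383 -1.9190]
AᵀP(A−BK) = [1.2547 0.2991; 0.2991 0.4735]
P' = Q + AᵀP(A−BK) = [7.5047 2.2991; 2.2991 1.4735]
tr(P') = 8.9782

-1.5234 -0.1620


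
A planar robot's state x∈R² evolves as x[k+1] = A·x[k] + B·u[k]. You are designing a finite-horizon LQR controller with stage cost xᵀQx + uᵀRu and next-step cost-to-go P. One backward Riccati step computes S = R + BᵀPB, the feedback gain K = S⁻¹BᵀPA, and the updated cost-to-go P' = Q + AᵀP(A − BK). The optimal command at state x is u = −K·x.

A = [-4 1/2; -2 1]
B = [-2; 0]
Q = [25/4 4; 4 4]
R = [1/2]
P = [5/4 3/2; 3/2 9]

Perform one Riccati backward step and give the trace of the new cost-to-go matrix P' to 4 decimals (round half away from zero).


BᵀP = [-2.5000 -3.0000]
S = R + BᵀPB = [1/2] + [5.0000] = [5.5000]
BᵀPA = [16.0000 -4.2500]
K = S⁻¹·BᵀPA = [2.9091 -0.7727]
A−BK = [1.8182 -1.0455; -2.0000 1.0000]
AᵀP(A−BK) = [33.4545 -15.6364; -15.6364 7.5284]
P' = Q + AᵀP(A−BK) = [39.7045 -11.6364; -11.6364 11.5284]
tr(P') = 51.2330

51.2330


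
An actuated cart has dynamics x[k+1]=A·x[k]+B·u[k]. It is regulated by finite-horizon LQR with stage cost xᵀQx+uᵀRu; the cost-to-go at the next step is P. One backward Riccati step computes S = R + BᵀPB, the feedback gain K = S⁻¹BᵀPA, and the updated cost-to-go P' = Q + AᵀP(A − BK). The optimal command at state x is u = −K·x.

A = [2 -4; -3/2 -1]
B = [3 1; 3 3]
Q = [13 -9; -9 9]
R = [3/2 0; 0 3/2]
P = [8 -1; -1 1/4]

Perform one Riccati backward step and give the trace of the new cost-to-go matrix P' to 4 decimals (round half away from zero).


29.0549

BᵀP = [21.0000 -2.2500; 5.0000 -0.2500]
S = R + BᵀPB = [3/2 0; 0 3/2] + [56.2500 14.2500; 14.2500 4.2500] = [57.7500 14.2500; 14.2500 5.7500]
BᵀPA = [45.3750 -81.7500; 10.3750 -19.7500]
K = S⁻¹·BᵀPA = [0.8765 -1.4622; -0.3677 0.1890]
A−BK = [-0.2616 0.1977; -3.0262 2.8198]
AᵀP(A−BK) = [2.6086 -3.2376; -3.2376 4.4462]
P' = Q + AᵀP(A−BK) = [15.6086 -12.2376; -12.2376 13.4462]
tr(P') = 29.0549


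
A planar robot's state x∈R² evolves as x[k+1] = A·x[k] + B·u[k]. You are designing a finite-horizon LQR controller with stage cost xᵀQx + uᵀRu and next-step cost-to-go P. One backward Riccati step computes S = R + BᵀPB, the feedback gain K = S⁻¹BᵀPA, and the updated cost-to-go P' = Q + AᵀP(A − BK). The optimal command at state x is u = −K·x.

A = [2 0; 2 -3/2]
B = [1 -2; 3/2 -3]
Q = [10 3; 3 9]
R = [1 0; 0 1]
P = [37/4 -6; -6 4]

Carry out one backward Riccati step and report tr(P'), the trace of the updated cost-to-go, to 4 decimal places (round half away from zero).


BᵀP = [0.2500 0.0000; -0.5000 0.0000]
S = R + BᵀPB = [1 0; 0 1] + [0.2500 -0.5000; -0.5000 1.0000] = [1.2500 -0.5000; -0.5000 2.0000]
BᵀPA = [0.5000 0.0000; -1.0000 0.0000]
K = S⁻¹·BᵀPA = [0.2222 0.0000; -0.4444 0.0000]
A−BK = [0.8889 0.0000; 0.3333 -1.5000]
AᵀP(A−BK) = [4.4444 6.0000; 6.0000 9.0000]
P' = Q + AᵀP(A−BK) = [14.4444 9.0000; 9.0000 18.0000]
tr(P') = 32.4444

32.4444


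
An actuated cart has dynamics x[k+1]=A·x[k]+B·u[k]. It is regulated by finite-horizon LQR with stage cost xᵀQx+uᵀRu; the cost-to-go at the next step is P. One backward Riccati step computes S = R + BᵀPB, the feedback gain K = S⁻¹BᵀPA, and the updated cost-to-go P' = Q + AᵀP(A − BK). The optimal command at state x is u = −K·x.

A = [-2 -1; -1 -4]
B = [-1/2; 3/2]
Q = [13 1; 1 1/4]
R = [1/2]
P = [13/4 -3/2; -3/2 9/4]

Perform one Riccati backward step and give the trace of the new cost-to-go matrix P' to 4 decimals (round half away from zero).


29.7464

BᵀP = [-3.8750 4.1250]
S = R + BᵀPB = [1/2] + [8.1250] = [8.6250]
BᵀPA = [3.6250 -12.6250]
K = S⁻¹·BᵀPA = [0.4203 -1.4638]
A−BK = [-1.7899 -1.7319; -1.6304 -1.8043]
AᵀP(A−BK) = [7.7264 7.3062; 7.3062 8.7699]
P' = Q + AᵀP(A−BK) = [20.7264 8.3062; 8.3062 9.0199]
tr(P') = 29.7464


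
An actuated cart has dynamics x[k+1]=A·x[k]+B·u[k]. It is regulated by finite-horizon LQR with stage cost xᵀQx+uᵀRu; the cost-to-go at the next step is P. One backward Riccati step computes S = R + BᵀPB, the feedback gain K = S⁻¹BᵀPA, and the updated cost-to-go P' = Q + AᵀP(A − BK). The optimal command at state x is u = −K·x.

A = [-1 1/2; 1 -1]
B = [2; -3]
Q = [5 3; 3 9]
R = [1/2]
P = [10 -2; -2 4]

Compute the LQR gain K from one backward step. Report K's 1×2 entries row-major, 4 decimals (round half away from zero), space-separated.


BᵀP = [26.0000 -16.0000]
S = R + BᵀPB = [1/2] + [100.0000] = [100.5000]
BᵀPA = [-42.0000 29.0000]
K = S⁻¹·BᵀPA = [-0.4179 0.2886]
A−BK = [-0.1642 -0.0771; -0.2537 -0.1343]
AᵀP(A−BK) = [0.4478 0.1194; 0.1194 0.1318]
P' = Q + AᵀP(A−BK) = [5.4478 3.1194; 3.1194 9.1318]
tr(P') = 14.5796

-0.4179 0.2886


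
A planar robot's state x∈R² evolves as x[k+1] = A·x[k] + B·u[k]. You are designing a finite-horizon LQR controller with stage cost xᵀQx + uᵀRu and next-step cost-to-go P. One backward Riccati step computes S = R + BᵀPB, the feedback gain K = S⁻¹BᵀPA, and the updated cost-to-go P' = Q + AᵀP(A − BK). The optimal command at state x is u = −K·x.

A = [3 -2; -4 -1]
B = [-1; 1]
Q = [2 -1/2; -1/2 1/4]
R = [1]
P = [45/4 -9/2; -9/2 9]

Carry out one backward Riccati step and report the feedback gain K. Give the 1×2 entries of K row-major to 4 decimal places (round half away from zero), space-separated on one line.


BᵀP = [-15.7500 13.5000]
S = R + BᵀPB = [1] + [29.2500] = [30.2500]
BᵀPA = [-101.2500 18.0000]
K = S⁻¹·BᵀPA = [-3.3471 0.5950]
A−BK = [-0.3471 -1.4050; -0.6529 -1.5950]
AᵀP(A−BK) = [14.3554 6.2479; 6.2479 25.2893]
P' = Q + AᵀP(A−BK) = [16.3554 5.7479; 5.7479 25.5393]
tr(P') = 41.8946

-3.3471 0.5950


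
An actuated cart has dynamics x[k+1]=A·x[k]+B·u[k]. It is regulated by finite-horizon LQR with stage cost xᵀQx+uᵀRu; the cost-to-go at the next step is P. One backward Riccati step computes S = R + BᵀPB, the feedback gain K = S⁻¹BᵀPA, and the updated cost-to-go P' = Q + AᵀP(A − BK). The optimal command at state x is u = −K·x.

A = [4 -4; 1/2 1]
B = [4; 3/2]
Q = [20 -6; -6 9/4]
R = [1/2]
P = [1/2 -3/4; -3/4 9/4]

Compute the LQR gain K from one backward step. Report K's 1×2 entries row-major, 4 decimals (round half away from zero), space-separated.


BᵀP = [0.8750 0.3750]
S = R + BᵀPB = [1/2] + [4.0625] = [4.5625]
BᵀPA = [3.6875 -3.1250]
K = S⁻¹·BᵀPA = [0.8082 -0.6849]
A−BK = [0.7671 -1.2603; -0.7123 2.0274]
AᵀP(A−BK) = [2.5822 -5.8493; -5.8493 14.1096]
P' = Q + AᵀP(A−BK) = [22.5822 -11.8493; -11.8493 16.3596]
tr(P') = 38.9418

0.8082 -0.6849


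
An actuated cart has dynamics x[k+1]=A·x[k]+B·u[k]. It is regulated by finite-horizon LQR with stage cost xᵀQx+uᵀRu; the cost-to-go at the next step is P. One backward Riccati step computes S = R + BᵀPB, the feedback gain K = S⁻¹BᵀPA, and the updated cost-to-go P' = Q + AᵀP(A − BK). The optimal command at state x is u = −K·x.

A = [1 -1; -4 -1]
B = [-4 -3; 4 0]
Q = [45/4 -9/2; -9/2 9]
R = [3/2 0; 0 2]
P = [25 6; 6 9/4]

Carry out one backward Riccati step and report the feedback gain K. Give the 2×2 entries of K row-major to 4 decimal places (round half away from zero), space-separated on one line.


-0.7873 -0.1461 0.7775 0.5564

BᵀP = [-76.0000 -15.0000; -75.0000 -18.0000]
S = R + BᵀPB = [3/2 0; 0 2] + [244.0000 228.0000; 228.0000 225.0000] = [245.5000 228.0000; 228.0000 227.0000]
BᵀPA = [-16.0000 91.0000; -3.0000 93.0000]
K = S⁻¹·BᵀPA = [-0.7873 -0.1461; 0.7775 0.5564]
A−BK = [0.1835 0.0849; -0.8508 -0.4157]
AᵀP(A−BK) = [2.7360 1.3320; 1.3320 0.7967]
P' = Q + AᵀP(A−BK) = [13.9860 -3.1680; -3.1680 9.7967]
tr(P') = 23.7827


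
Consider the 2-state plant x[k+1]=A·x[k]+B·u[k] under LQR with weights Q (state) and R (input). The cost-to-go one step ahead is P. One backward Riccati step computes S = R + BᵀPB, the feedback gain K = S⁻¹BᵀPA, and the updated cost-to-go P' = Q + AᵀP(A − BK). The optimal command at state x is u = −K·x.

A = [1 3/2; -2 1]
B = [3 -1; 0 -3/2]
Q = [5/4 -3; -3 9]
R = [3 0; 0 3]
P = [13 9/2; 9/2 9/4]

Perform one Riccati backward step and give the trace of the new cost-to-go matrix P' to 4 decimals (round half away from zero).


BᵀP = [39.0000 13.5000; -19.7500 -7.8750]
S = R + BᵀPB = [3 0; 0 3] + [117.0000 -59.2500; -59.2500 31.5625] = [120.0000 -59.2500; -59.2500 34.5625]
BᵀPA = [12.0000 72.0000; -4.0000 -37.5000]
K = S⁻¹·BᵀPA = [0.2791 0.4186; 0.3627 -0.3674]
A−BK = [0.5255 -0.1232; -1.4560 0.4489]
AᵀP(A−BK) = [2.1019 -0.4928; -0.4928 1.0836]
P' = Q + AᵀP(A−BK) = [3.3519 -3.4928; -3.4928 10.0836]
tr(P') = 13.4355

13.4355


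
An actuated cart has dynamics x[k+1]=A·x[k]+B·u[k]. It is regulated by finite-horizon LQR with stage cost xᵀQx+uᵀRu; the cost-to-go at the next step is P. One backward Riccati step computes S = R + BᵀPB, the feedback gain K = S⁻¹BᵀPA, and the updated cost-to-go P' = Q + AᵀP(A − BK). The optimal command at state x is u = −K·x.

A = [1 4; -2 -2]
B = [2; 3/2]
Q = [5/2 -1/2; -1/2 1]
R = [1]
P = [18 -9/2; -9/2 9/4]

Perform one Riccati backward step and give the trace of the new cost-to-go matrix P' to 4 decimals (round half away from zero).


BᵀP = [29.2500 -5.6250]
S = R + BᵀPB = [1] + [50.0625] = [51.0625]
BᵀPA = [40.5000 128.2500]
K = S⁻¹·BᵀPA = [0.7931 2.5116]
A−BK = [-0.5863 -1.0233; -3.1897 -5.7674]
AᵀP(A−BK) = [12.8776 24.2791; 24.2791 46.8837]
P' = Q + AᵀP(A−BK) = [15.3776 23.7791; 23.7791 47.8837]
tr(P') = 63.2613

63.2613


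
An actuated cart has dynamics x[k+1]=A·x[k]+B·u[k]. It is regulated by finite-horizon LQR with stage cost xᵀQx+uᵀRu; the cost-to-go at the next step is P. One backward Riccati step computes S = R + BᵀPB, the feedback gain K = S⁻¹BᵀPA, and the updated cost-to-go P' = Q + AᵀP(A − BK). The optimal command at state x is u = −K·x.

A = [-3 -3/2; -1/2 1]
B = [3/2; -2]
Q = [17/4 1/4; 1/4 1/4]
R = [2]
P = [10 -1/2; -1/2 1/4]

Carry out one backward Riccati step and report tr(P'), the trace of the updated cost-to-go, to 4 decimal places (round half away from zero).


BᵀP = [16.0000 -1.2500]
S = R + BᵀPB = [2] + [26.5000] = [28.5000]
BᵀPA = [-47.3750 -25.2500]
K = S⁻¹·BᵀPA = [-1.6623 -0.8860]
A−BK = [-0.5066 -0.1711; -3.8246 -0.7719]
AᵀP(A−BK) = [9.8120 4.0274; 4.0274 1.8794]
P' = Q + AᵀP(A−BK) = [14.0620 4.2774; 4.2774 2.1294]
tr(P') = 16.1913

16.1913


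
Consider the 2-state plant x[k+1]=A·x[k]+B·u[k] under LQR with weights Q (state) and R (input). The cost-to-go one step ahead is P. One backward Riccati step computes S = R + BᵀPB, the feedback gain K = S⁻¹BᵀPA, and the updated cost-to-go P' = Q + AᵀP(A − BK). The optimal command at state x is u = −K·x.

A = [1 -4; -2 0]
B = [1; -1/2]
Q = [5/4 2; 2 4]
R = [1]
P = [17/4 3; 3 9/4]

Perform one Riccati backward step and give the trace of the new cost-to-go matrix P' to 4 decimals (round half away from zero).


BᵀP = [2.7500 1.8750]
S = R + BᵀPB = [1] + [1.8125] = [2.8125]
BᵀPA = [-1.0000 -11.0000]
K = S⁻¹·BᵀPA = [-0.3556 -3.9111]
A−BK = [1.3556 -0.0889; -2.1778 -1.9556]
AᵀP(A−BK) = [0.8944 3.0889; 3.0889 24.9778]
P' = Q + AᵀP(A−BK) = [2.1444 5.0889; 5.0889 28.9778]
tr(P') = 31.1222

31.1222


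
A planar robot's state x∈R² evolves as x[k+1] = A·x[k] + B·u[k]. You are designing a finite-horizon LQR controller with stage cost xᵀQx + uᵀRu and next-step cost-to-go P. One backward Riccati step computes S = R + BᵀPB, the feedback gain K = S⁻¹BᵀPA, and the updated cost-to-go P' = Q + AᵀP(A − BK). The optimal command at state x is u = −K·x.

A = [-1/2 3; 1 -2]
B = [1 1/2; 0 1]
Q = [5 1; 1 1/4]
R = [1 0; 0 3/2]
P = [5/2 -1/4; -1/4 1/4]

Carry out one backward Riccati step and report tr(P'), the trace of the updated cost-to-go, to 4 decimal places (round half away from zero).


BᵀP = [2.5000 -0.2500; 1.0000 0.1250]
S = R + BᵀPB = [1 0; 0 3/2] + [2.5000 1.0000; 1.0000 0.6250] = [3.5000 1.0000; 1.0000 2.1250]
BᵀPA = [-1.5000 8.0000; -0.3750 2.7500]
K = S⁻¹·BᵀPA = [-0.4369 2.2136; 0.0291 0.2524]
A−BK = [-0.0777 0.6602; 0.9709 -2.2524]
AᵀP(A−BK) = [0.4806 -1.8350; -1.8350 8.0971]
P' = Q + AᵀP(A−BK) = [5.4806 -0.8350; -0.8350 8.3471]
tr(P') = 13.8277

13.8277


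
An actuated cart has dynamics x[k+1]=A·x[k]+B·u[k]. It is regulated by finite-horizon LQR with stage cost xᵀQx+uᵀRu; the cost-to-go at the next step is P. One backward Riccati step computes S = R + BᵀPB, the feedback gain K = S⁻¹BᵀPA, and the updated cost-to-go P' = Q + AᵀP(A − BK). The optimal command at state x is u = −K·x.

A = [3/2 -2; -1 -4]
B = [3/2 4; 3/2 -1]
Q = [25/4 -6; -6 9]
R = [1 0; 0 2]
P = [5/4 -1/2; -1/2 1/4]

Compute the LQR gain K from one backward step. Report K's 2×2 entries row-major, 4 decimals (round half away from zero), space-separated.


BᵀP = [1.1250 -0.3750; 5.5000 -2.2500]
S = R + BᵀPB = [1 0; 0 2] + [1.1250 4.8750; 4.8750 24.2500] = [2.1250 4.8750; 4.8750 26.2500]
BᵀPA = [2.0625 -0.7500; 10.5000 -2.0000]
K = S⁻¹·BᵀPA = [0.0922 -0.3104; 0.3829 -0.0185]
A−BK = [-0.1698 -1.4602; -0.7555 -3.5530]
AᵀP(A−BK) = [0.3521 0.0849; 0.0849 0.7301]
P' = Q + AᵀP(A−BK) = [6.6021 -5.9151; -5.9151 9.7301]
tr(P') = 16.3322

0.0922 -0.3104 0.3829 -0.0185


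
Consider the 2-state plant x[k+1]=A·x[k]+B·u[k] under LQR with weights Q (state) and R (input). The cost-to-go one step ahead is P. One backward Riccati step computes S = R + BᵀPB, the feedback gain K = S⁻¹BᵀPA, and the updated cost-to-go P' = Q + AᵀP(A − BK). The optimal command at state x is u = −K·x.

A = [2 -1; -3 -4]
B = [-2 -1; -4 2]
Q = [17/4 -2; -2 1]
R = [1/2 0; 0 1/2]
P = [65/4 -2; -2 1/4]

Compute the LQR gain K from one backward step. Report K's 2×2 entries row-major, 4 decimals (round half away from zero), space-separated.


BᵀP = [-24.5000 3.0000; -20.2500 2.5000]
S = R + BᵀPB = [1/2 0; 0 1/2] + [37.0000 30.5000; 30.5000 25.2500] = [37.5000 30.5000; 30.5000 25.7500]
BᵀPA = [-58.0000 12.5000; -48.0000 10.2500]
K = S⁻¹·BᵀPA = [-0.8339 0.2615; -0.8763 0.0883]
A−BK = [-0.5442 -0.3887; -4.5830 -3.1307]
AᵀP(A−BK) = [0.8189 -0.0936; -0.0936 0.0760]
P' = Q + AᵀP(A−BK) = [5.0689 -2.0936; -2.0936 1.0760]
tr(P') = 6.1449

-0.8339 0.2615 -0.8763 0.0883


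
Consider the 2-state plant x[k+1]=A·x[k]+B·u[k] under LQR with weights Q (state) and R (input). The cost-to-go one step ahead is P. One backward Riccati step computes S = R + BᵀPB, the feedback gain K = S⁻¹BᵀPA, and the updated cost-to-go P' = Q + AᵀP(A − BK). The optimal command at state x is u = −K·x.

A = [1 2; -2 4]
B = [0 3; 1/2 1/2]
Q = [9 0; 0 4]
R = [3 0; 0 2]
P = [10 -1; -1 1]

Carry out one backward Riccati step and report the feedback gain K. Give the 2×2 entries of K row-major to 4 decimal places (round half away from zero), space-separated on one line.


BᵀP = [-0.5000 0.5000; 29.5000 -2.5000]
S = R + BᵀPB = [3 0; 0 2] + [0.2500 -1.2500; -1.2500 87.2500] = [3.2500 -1.2500; -1.2500 89.2500]
BᵀPA = [-1.5000 1.0000; 34.5000 49.0000]
K = S⁻¹·BᵀPA = [-0.3146 0.5217; 0.3821 0.5563]
A−BK = [-0.1464 0.3310; -2.0338 3.4610]
AᵀP(A−BK) = [4.3440 -6.4107; -6.4107 12.2184]
P' = Q + AᵀP(A−BK) = [13.3440 -6.4107; -6.4107 16.2184]
tr(P') = 29.5624

-0.3146 0.5217 0.3821 0.5563


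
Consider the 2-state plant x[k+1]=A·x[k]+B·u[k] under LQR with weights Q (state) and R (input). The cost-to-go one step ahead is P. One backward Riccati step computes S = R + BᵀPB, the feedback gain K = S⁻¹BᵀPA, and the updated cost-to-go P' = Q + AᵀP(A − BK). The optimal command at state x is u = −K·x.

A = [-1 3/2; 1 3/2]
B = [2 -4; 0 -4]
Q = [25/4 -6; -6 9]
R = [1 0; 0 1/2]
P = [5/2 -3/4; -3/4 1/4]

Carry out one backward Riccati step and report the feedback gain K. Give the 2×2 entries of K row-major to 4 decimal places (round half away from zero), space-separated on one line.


BᵀP = [5.0000 -1.5000; -7.0000 2.0000]
S = R + BᵀPB = [1 0; 0 1/2] + [10.0000 -14.0000; -14.0000 20.0000] = [11.0000 -14.0000; -14.0000 20.5000]
BᵀPA = [-6.5000 5.2500; 9.0000 -7.5000]
K = S⁻¹·BᵀPA = [-0.2458 0.0890; 0.2712 -0.3051]
A−BK = [0.5763 0.1017; 2.0847 0.2797]
AᵀP(A−BK) = [0.2119 -0.0508; -0.0508 0.0572]
P' = Q + AᵀP(A−BK) = [6.4619 -6.0508; -6.0508 9.0572]
tr(P') = 15.5191

-0.2458 0.0890 0.2712 -0.3051


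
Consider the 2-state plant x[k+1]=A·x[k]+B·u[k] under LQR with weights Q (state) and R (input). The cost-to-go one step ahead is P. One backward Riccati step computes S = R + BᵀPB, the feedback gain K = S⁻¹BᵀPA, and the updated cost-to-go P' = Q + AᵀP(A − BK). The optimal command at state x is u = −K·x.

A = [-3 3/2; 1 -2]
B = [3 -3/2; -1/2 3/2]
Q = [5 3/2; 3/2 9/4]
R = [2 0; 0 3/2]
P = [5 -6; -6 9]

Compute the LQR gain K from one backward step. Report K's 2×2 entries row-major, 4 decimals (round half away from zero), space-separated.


BᵀP = [18.0000 -22.5000; -16.5000 22.5000]
S = R + BᵀPB = [2 0; 0 3/2] + [65.2500 -60.7500; -60.7500 58.5000] = [67.2500 -60.7500; -60.7500 60.0000]
BᵀPA = [-76.5000 72.0000; 72.0000 -69.7500]
K = S⁻¹·BᵀPA = [-0.6271 0.2401; 0.5651 -0.9194]
A−BK = [-0.2711 -0.5993; -0.1611 -0.5008]
AᵀP(A−BK) = [1.3424 -0.9358; -0.9358 1.8348]
P' = Q + AᵀP(A−BK) = [6.3424 0.5642; 0.5642 4.0848]
tr(P') = 10.4272

-0.6271 0.2401 0.5651 -0.9194


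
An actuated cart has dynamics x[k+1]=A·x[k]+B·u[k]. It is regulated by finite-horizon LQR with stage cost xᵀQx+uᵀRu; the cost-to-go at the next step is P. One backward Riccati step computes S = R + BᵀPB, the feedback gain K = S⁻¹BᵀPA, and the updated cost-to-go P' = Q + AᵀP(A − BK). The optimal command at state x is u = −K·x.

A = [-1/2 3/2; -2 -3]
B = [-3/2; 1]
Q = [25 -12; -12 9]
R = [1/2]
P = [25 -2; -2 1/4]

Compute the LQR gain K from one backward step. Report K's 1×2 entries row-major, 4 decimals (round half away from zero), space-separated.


BᵀP = [-39.5000 3.2500]
S = R + BᵀPB = [1/2] + [62.5000] = [63.0000]
BᵀPA = [13.2500 -69.0000]
K = S⁻¹·BᵀPA = [0.2103 -1.0952]
A−BK = [-0.1845 -0.1429; -2.2103 -1.9048]
AᵀP(A−BK) = [0.4633 0.2619; 0.2619 0.9286]
P' = Q + AᵀP(A−BK) = [25.4633 -11.7381; -11.7381 9.9286]
tr(P') = 35.3919

0.2103 -1.0952


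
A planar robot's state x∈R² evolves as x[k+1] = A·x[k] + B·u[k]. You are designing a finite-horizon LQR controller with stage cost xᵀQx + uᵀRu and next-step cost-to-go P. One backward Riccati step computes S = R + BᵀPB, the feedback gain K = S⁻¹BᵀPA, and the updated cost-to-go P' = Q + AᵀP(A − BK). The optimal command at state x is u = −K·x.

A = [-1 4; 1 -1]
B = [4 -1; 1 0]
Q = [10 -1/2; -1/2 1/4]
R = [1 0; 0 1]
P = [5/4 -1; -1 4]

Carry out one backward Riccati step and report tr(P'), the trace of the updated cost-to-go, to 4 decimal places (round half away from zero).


BᵀP = [4.0000 0.0000; -1.2500 1.0000]
S = R + BᵀPB = [1 0; 0 1] + [16.0000 -4.0000; -4.0000 1.2500] = [17.0000 -4.0000; -4.0000 2.2500]
BᵀPA = [-4.0000 16.0000; 2.2500 -6.0000]
K = S⁻¹·BᵀPA = [0.0000 0.5393; 1.0000 -1.7079]
A−BK = [0.0000 0.1348; 1.0000 -1.5393]
AᵀP(A−BK) = [5.0000 -8.0000; -8.0000 13.1236]
P' = Q + AᵀP(A−BK) = [15.0000 -8.5000; -8.5000 13.3736]
tr(P') = 28.3736

28.3736


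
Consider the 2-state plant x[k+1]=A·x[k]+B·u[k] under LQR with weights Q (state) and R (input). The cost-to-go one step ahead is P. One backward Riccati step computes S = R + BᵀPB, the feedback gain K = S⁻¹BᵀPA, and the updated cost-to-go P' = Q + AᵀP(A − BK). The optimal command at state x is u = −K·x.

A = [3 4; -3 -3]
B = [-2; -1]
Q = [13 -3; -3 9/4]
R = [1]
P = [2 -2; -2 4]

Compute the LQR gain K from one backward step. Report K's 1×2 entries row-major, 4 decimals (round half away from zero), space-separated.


BᵀP = [-2.0000 0.0000]
S = R + BᵀPB = [1] + [4.0000] = [5.0000]
BᵀPA = [-6.0000 -8.0000]
K = S⁻¹·BᵀPA = [-1.2000 -1.6000]
A−BK = [0.6000 0.8000; -4.2000 -4.6000]
AᵀP(A−BK) = [82.8000 92.4000; 92.4000 103.2000]
P' = Q + AᵀP(A−BK) = [95.8000 89.4000; 89.4000 105.4500]
tr(P') = 201.2500

-1.2000 -1.6000


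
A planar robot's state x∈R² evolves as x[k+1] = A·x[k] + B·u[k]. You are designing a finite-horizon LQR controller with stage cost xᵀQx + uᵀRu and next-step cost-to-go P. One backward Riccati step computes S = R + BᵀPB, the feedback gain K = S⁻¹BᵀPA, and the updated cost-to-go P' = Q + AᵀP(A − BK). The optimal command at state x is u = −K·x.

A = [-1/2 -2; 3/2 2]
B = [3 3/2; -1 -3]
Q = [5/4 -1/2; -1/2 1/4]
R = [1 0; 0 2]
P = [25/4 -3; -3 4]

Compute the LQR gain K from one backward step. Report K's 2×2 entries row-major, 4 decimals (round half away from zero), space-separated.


0.0258 -0.4394 -0.4526 -0.4841

BᵀP = [21.7500 -13.0000; 18.3750 -16.5000]
S = R + BᵀPB = [1 0; 0 2] + [78.2500 71.6250; 71.6250 77.0625] = [79.2500 71.6250; 71.6250 79.0625]
BᵀPA = [-30.3750 -69.5000; -33.9375 -69.7500]
K = S⁻¹·BᵀPA = [0.0258 -0.4394; -0.4526 -0.4841]
A−BK = [0.1016 0.0445; 0.1680 0.1082]
AᵀP(A−BK) = [0.4853 0.4725; 0.4725 0.6922]
P' = Q + AᵀP(A−BK) = [1.7353 -0.0275; -0.0275 0.9422]
tr(P') = 2.6775


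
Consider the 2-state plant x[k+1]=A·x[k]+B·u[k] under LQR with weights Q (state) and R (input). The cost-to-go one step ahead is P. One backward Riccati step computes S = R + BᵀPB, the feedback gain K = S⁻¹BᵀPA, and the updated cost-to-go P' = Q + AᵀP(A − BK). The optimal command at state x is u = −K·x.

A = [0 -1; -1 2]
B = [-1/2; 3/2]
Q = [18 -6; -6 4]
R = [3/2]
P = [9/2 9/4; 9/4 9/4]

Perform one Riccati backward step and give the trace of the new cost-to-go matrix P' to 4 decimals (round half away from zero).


BᵀP = [1.1250 2.2500]
S = R + BᵀPB = [3/2] + [2.8125] = [4.3125]
BᵀPA = [-2.2500 3.3750]
K = S⁻¹·BᵀPA = [-0.5217 0.7826]
A−BK = [-0.2609 -0.6087; -0.2174 0.8261]
AᵀP(A−BK) = [1.0761 -0.4891; -0.4891 1.8587]
P' = Q + AᵀP(A−BK) = [19.0761 -6.4891; -6.4891 5.8587]
tr(P') = 24.9348

24.9348


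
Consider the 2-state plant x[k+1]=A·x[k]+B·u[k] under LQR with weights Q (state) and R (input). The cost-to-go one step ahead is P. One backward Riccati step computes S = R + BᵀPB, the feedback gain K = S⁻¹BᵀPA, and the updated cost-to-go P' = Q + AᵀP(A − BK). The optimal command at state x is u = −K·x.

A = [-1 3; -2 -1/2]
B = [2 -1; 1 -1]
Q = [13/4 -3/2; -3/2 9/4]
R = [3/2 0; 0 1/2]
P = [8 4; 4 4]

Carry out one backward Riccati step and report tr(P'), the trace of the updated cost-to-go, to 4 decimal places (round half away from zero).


13.6615

BᵀP = [20.0000 12.0000; -12.0000 -8.0000]
S = R + BᵀPB = [3/2 0; 0 1/2] + [52.0000 -32.0000; -32.0000 20.0000] = [53.5000 -32.0000; -32.0000 20.5000]
BᵀPA = [-44.0000 54.0000; 28.0000 -32.0000]
K = S⁻¹·BᵀPA = [-0.0825 1.1409; 1.2371 0.2199]
A−BK = [0.4021 0.9381; -0.6804 -1.4210]
AᵀP(A−BK) = [1.7320 2.0412; 2.0412 6.4296]
P' = Q + AᵀP(A−BK) = [4.9820 0.5412; 0.5412 8.6796]
tr(P') = 13.6615


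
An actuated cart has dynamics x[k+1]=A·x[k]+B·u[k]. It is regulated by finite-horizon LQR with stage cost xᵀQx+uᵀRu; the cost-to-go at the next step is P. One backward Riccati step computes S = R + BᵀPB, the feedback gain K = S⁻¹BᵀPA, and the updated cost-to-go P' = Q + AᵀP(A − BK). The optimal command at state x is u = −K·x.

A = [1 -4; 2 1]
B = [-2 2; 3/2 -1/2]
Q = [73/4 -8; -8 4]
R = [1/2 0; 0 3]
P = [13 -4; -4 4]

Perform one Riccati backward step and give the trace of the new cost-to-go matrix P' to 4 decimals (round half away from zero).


35.5795

BᵀP = [-32.0000 14.0000; 28.0000 -10.0000]
S = R + BᵀPB = [1/2 0; 0 3] + [85.0000 -71.0000; -71.0000 61.0000] = [85.5000 -71.0000; -71.0000 64.0000]
BᵀPA = [-4.0000 142.0000; 8.0000 -122.0000]
K = S⁻¹·BᵀPA = [0.7239 0.9884; 0.9281 -0.8097]
A−BK = [0.5916 -0.4037; 1.3782 -0.8875]
AᵀP(A−BK) = [8.4710 -5.5684; -5.5684 4.8585]
P' = Q + AᵀP(A−BK) = [26.7210 -13.5684; -13.5684 8.8585]
tr(P') = 35.5795


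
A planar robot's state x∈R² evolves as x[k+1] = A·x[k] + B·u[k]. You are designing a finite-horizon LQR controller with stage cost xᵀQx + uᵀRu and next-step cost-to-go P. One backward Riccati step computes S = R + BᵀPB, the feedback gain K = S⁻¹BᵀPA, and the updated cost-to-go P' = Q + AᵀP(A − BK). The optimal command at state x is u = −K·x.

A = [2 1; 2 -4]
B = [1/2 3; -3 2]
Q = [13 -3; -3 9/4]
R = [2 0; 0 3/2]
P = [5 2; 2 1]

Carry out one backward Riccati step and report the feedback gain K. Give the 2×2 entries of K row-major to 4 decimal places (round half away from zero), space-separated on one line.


-0.1429 0.5746 0.6970 -0.0627

BᵀP = [-3.5000 -2.0000; 19.0000 8.0000]
S = R + BᵀPB = [2 0; 0 3/2] + [4.2500 -14.5000; -14.5000 73.0000] = [6.2500 -14.5000; -14.5000 74.5000]
BᵀPA = [-11.0000 4.5000; 54.0000 -13.0000]
K = S⁻¹·BᵀPA = [-0.1429 0.5746; 0.6970 -0.0627]
A−BK = [-0.0196 0.9006; 0.1772 -2.1508]
AᵀP(A−BK) = [0.7890 -0.2956; -0.2956 1.5996]
P' = Q + AᵀP(A−BK) = [13.7890 -3.2956; -3.2956 3.8496]
tr(P') = 17.6386
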